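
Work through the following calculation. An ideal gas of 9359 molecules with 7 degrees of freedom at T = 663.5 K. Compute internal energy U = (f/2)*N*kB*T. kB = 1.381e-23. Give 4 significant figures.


Step 1: f/2 = 7/2 = 3.5
Step 2: N*kB*T = 9359*1.381e-23*663.5 = 8.576e-17
Step 3: U = 3.5 * 8.576e-17 = 3.001e-16 J

3.001e-16


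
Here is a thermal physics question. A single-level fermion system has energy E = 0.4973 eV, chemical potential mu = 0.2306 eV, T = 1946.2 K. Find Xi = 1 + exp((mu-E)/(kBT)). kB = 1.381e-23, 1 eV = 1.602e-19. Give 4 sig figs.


Step 1: (mu - E) = 0.2306 - 0.4973 = -0.2667 eV
Step 2: x = (mu-E)*eV/(kB*T) = -0.2667*1.602e-19/(1.381e-23*1946.2) = -1.59
Step 3: exp(x) = 0.204
Step 4: Xi = 1 + 0.204 = 1.204

1.204


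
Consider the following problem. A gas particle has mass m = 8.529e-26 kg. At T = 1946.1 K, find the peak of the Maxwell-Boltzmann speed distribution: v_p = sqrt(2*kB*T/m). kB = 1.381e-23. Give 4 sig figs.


Step 1: Numerator = 2*kB*T = 2*1.381e-23*1946.1 = 5.375e-20
Step 2: Ratio = 5.375e-20 / 8.529e-26 = 6.302e+05
Step 3: v_p = sqrt(6.302e+05) = 793.9 m/s

793.9


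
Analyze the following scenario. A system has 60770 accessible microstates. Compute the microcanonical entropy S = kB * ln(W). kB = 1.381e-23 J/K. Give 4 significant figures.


Step 1: ln(W) = ln(60770) = 11.01
Step 2: S = kB * ln(W) = 1.381e-23 * 11.01
Step 3: S = 1.521e-22 J/K

1.521e-22


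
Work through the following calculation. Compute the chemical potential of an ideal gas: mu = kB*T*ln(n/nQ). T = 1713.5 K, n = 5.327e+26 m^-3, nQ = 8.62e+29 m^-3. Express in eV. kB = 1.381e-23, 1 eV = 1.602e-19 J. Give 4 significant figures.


Step 1: n/nQ = 5.327e+26/8.62e+29 = 0.000618
Step 2: ln(n/nQ) = -7.389
Step 3: mu = kB*T*ln(n/nQ) = 2.366e-20*-7.389 = -1.749e-19 J
Step 4: Convert to eV: -1.749e-19/1.602e-19 = -1.091 eV

-1.091


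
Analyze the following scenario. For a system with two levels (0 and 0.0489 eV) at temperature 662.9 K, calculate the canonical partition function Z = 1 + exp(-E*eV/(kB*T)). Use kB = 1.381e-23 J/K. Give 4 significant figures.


Step 1: Compute beta*E = E*eV/(kB*T) = 0.0489*1.602e-19/(1.381e-23*662.9) = 0.8557
Step 2: exp(-beta*E) = exp(-0.8557) = 0.425
Step 3: Z = 1 + 0.425 = 1.425

1.425


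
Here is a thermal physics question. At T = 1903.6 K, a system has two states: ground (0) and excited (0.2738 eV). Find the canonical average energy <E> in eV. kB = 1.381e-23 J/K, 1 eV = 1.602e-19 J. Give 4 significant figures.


Step 1: beta*E = 0.2738*1.602e-19/(1.381e-23*1903.6) = 1.669
Step 2: exp(-beta*E) = 0.1885
Step 3: <E> = 0.2738*0.1885/(1+0.1885) = 0.04343 eV

0.04343


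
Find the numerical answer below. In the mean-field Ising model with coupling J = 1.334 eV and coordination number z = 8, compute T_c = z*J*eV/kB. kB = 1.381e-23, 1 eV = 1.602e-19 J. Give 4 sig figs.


Step 1: z*J = 8*1.334 = 10.67 eV
Step 2: Convert to Joules: 10.67*1.602e-19 = 1.71e-18 J
Step 3: T_c = 1.71e-18 / 1.381e-23 = 1.238e+05 K

1.238e+05


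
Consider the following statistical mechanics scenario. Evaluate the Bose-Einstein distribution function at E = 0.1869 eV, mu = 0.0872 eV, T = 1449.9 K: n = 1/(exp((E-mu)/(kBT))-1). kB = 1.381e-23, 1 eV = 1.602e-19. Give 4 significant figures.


Step 1: (E - mu) = 0.0997 eV
Step 2: x = (E-mu)*eV/(kB*T) = 0.0997*1.602e-19/(1.381e-23*1449.9) = 0.7977
Step 3: exp(x) = 2.22
Step 4: n = 1/(exp(x)-1) = 0.8194

0.8194


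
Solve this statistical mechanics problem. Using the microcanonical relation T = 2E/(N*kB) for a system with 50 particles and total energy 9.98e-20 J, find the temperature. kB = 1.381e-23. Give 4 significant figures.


Step 1: Numerator = 2*E = 2*9.98e-20 = 1.996e-19 J
Step 2: Denominator = N*kB = 50*1.381e-23 = 6.905e-22
Step 3: T = 1.996e-19 / 6.905e-22 = 289.1 K

289.1


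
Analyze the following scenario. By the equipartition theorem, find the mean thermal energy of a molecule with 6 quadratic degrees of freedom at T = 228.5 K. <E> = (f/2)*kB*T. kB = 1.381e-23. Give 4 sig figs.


Step 1: f/2 = 6/2 = 3
Step 2: kB*T = 1.381e-23 * 228.5 = 3.156e-21
Step 3: <E> = 3 * 3.156e-21 = 9.467e-21 J

9.467e-21


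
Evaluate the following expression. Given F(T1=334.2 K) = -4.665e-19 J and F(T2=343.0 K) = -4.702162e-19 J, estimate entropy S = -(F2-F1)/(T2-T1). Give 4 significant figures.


Step 1: dF = F2 - F1 = -4.702162e-19 - (-4.665e-19) = -3.7162e-21 J
Step 2: dT = T2 - T1 = 343.0 - 334.2 = 8.8 K
Step 3: S = -dF/dT = -(-3.7162e-21)/8.8 = 4.223e-22 J/K

4.223e-22


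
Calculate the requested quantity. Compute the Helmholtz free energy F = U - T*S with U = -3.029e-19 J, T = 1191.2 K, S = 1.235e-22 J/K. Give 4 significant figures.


Step 1: T*S = 1191.2 * 1.235e-22 = 1.471e-19 J
Step 2: F = U - T*S = -3.029e-19 - 1.471e-19
Step 3: F = -4.5e-19 J

-4.5e-19


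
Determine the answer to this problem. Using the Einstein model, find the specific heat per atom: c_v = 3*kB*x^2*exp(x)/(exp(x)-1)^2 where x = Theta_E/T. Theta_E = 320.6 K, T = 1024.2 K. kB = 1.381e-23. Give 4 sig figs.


Step 1: x = Theta_E/T = 320.6/1024.2 = 0.313
Step 2: x^2 = 0.09798
Step 3: exp(x) = 1.368
Step 4: c_v = 3*1.381e-23*0.09798*1.368/(1.368-1)^2 = 4.109e-23

4.109e-23


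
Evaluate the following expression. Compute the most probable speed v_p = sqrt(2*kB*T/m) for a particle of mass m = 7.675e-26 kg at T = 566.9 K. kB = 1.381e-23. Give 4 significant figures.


Step 1: Numerator = 2*kB*T = 2*1.381e-23*566.9 = 1.566e-20
Step 2: Ratio = 1.566e-20 / 7.675e-26 = 2.04e+05
Step 3: v_p = sqrt(2.04e+05) = 451.7 m/s

451.7


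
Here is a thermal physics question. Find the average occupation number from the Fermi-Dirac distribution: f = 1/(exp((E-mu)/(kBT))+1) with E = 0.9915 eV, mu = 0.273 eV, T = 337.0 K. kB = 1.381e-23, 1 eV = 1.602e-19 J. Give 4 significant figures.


Step 1: (E - mu) = 0.9915 - 0.273 = 0.7185 eV
Step 2: Convert: (E-mu)*eV = 1.151e-19 J
Step 3: x = (E-mu)*eV/(kB*T) = 24.73
Step 4: f = 1/(exp(24.73)+1) = 1.815e-11

1.815e-11


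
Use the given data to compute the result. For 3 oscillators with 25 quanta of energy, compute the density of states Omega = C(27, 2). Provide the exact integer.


Step 1: Use binomial coefficient C(27, 2)
Step 2: Numerator = 27! / 25!
Step 3: Denominator = 2!
Step 4: Omega = 351

351


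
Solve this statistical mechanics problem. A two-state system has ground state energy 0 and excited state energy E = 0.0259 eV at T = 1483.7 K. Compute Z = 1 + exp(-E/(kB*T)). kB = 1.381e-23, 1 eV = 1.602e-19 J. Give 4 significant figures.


Step 1: Compute beta*E = E*eV/(kB*T) = 0.0259*1.602e-19/(1.381e-23*1483.7) = 0.2025
Step 2: exp(-beta*E) = exp(-0.2025) = 0.8167
Step 3: Z = 1 + 0.8167 = 1.817

1.817


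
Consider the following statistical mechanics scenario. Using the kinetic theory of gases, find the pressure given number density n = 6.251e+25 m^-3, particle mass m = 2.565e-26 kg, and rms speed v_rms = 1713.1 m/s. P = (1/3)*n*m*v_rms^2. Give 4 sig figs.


Step 1: v_rms^2 = 1713.1^2 = 2.935e+06
Step 2: n*m = 6.251e+25*2.565e-26 = 1.603
Step 3: P = (1/3)*1.603*2.935e+06 = 1.568e+06 Pa

1.568e+06


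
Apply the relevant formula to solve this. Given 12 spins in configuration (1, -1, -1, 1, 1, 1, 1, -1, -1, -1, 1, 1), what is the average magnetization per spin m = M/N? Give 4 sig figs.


Step 1: Count up spins (+1): 7, down spins (-1): 5
Step 2: Total magnetization M = 7 - 5 = 2
Step 3: m = M/N = 2/12 = 0.1667

0.1667


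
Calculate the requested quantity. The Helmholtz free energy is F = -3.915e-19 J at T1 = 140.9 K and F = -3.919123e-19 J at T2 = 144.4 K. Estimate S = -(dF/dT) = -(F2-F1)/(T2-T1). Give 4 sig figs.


Step 1: dF = F2 - F1 = -3.919123e-19 - (-3.915e-19) = -4.123e-22 J
Step 2: dT = T2 - T1 = 144.4 - 140.9 = 3.5 K
Step 3: S = -dF/dT = -(-4.123e-22)/3.5 = 1.178e-22 J/K

1.178e-22


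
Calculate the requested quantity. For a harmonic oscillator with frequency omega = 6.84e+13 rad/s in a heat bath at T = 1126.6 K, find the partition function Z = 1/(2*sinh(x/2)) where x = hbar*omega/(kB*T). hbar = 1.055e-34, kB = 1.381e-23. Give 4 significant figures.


Step 1: Compute x = hbar*omega/(kB*T) = 1.055e-34*6.84e+13/(1.381e-23*1126.6) = 0.4638
Step 2: x/2 = 0.2319
Step 3: sinh(x/2) = 0.234
Step 4: Z = 1/(2*0.234) = 2.137

2.137


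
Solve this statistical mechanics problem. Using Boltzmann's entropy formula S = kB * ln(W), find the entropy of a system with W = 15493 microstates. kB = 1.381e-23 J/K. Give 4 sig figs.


Step 1: ln(W) = ln(15493) = 9.648
Step 2: S = kB * ln(W) = 1.381e-23 * 9.648
Step 3: S = 1.332e-22 J/K

1.332e-22


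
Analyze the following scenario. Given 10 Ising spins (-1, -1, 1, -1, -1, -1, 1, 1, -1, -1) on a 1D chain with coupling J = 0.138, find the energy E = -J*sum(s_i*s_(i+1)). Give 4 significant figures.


Step 1: Nearest-neighbor products: 1, -1, -1, 1, 1, -1, 1, -1, 1
Step 2: Sum of products = 1
Step 3: E = -0.138 * 1 = -0.138

-0.138


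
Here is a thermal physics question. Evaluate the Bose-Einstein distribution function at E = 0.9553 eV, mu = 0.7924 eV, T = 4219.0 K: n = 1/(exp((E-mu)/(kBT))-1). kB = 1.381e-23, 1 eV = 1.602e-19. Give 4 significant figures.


Step 1: (E - mu) = 0.1629 eV
Step 2: x = (E-mu)*eV/(kB*T) = 0.1629*1.602e-19/(1.381e-23*4219.0) = 0.4479
Step 3: exp(x) = 1.565
Step 4: n = 1/(exp(x)-1) = 1.77

1.77


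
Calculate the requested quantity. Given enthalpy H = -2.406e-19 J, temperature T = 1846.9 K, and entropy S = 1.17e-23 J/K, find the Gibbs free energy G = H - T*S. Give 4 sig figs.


Step 1: T*S = 1846.9 * 1.17e-23 = 2.161e-20 J
Step 2: G = H - T*S = -2.406e-19 - 2.161e-20
Step 3: G = -2.622e-19 J

-2.622e-19


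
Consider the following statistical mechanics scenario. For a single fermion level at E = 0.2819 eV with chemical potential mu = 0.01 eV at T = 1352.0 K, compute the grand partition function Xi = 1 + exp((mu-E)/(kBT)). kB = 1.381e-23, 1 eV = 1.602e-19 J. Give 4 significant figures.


Step 1: (mu - E) = 0.01 - 0.2819 = -0.2719 eV
Step 2: x = (mu-E)*eV/(kB*T) = -0.2719*1.602e-19/(1.381e-23*1352.0) = -2.333
Step 3: exp(x) = 0.09701
Step 4: Xi = 1 + 0.09701 = 1.097

1.097


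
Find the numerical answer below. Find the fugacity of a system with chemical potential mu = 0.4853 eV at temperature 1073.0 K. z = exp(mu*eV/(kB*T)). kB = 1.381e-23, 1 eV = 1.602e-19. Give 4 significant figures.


Step 1: Convert mu to Joules: 0.4853*1.602e-19 = 7.775e-20 J
Step 2: kB*T = 1.381e-23*1073.0 = 1.482e-20 J
Step 3: mu/(kB*T) = 5.247
Step 4: z = exp(5.247) = 189.9

189.9


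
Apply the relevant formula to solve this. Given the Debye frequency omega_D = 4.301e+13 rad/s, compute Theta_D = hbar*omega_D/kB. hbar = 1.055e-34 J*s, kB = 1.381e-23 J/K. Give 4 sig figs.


Step 1: hbar*omega_D = 1.055e-34 * 4.301e+13 = 4.538e-21 J
Step 2: Theta_D = 4.538e-21 / 1.381e-23
Step 3: Theta_D = 328.6 K

328.6


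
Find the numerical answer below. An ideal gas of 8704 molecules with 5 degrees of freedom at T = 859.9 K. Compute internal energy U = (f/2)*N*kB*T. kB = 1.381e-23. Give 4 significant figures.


Step 1: f/2 = 5/2 = 2.5
Step 2: N*kB*T = 8704*1.381e-23*859.9 = 1.034e-16
Step 3: U = 2.5 * 1.034e-16 = 2.584e-16 J

2.584e-16


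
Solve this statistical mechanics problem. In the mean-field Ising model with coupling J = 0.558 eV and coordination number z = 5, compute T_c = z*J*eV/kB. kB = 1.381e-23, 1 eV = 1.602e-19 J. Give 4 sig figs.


Step 1: z*J = 5*0.558 = 2.79 eV
Step 2: Convert to Joules: 2.79*1.602e-19 = 4.47e-19 J
Step 3: T_c = 4.47e-19 / 1.381e-23 = 3.236e+04 K

3.236e+04


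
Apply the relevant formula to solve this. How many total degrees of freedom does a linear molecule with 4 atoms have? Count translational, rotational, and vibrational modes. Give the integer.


Step 1: Translational DOF = 3
Step 2: Rotational DOF (linear) = 2
Step 3: Vibrational DOF = 3*4 - 5 = 7
Step 4: Total = 3 + 2 + 7 = 12

12


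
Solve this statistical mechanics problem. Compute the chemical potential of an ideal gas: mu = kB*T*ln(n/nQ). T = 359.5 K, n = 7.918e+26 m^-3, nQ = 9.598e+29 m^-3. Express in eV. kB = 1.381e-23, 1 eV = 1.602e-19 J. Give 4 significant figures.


Step 1: n/nQ = 7.918e+26/9.598e+29 = 0.000825
Step 2: ln(n/nQ) = -7.1
Step 3: mu = kB*T*ln(n/nQ) = 4.965e-21*-7.1 = -3.525e-20 J
Step 4: Convert to eV: -3.525e-20/1.602e-19 = -0.22 eV

-0.22


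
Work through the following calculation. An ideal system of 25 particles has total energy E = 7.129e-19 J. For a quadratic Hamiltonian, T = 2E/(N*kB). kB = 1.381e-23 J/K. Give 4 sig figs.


Step 1: Numerator = 2*E = 2*7.129e-19 = 1.426e-18 J
Step 2: Denominator = N*kB = 25*1.381e-23 = 3.452e-22
Step 3: T = 1.426e-18 / 3.452e-22 = 4130 K

4130


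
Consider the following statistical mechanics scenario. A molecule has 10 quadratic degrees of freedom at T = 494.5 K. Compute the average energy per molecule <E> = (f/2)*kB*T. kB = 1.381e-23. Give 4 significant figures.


Step 1: f/2 = 10/2 = 5
Step 2: kB*T = 1.381e-23 * 494.5 = 6.829e-21
Step 3: <E> = 5 * 6.829e-21 = 3.415e-20 J

3.415e-20


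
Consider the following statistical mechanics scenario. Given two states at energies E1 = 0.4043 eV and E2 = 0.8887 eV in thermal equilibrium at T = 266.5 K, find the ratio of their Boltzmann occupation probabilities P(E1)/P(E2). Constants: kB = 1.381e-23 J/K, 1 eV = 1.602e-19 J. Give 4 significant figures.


Step 1: Compute energy difference dE = E1 - E2 = 0.4043 - 0.8887 = -0.4844 eV
Step 2: Convert to Joules: dE_J = -0.4844 * 1.602e-19 = -7.76e-20 J
Step 3: Compute exponent = -dE_J / (kB * T) = -(-7.76e-20) / (1.381e-23 * 266.5) = 21.09
Step 4: P(E1)/P(E2) = exp(21.09) = 1.436e+09

1.436e+09


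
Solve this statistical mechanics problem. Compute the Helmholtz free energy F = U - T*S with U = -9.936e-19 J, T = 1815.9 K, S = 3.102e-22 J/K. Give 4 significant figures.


Step 1: T*S = 1815.9 * 3.102e-22 = 5.633e-19 J
Step 2: F = U - T*S = -9.936e-19 - 5.633e-19
Step 3: F = -1.557e-18 J

-1.557e-18


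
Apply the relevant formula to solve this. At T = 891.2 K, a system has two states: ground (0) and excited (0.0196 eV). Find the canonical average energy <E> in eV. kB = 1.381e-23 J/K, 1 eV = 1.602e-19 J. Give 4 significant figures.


Step 1: beta*E = 0.0196*1.602e-19/(1.381e-23*891.2) = 0.2551
Step 2: exp(-beta*E) = 0.7748
Step 3: <E> = 0.0196*0.7748/(1+0.7748) = 0.008557 eV

0.008557


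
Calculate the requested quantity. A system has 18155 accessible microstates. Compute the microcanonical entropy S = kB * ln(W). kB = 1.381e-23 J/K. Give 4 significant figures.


Step 1: ln(W) = ln(18155) = 9.807
Step 2: S = kB * ln(W) = 1.381e-23 * 9.807
Step 3: S = 1.354e-22 J/K

1.354e-22


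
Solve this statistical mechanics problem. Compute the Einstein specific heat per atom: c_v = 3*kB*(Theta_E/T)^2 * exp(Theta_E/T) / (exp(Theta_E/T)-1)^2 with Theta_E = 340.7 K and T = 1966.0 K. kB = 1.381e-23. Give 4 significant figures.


Step 1: x = Theta_E/T = 340.7/1966.0 = 0.1733
Step 2: x^2 = 0.03003
Step 3: exp(x) = 1.189
Step 4: c_v = 3*1.381e-23*0.03003*1.189/(1.189-1)^2 = 4.133e-23

4.133e-23


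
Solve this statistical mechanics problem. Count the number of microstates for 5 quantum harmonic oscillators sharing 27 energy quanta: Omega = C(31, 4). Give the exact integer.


Step 1: Use binomial coefficient C(31, 4)
Step 2: Numerator = 31! / 27!
Step 3: Denominator = 4!
Step 4: Omega = 31465

31465


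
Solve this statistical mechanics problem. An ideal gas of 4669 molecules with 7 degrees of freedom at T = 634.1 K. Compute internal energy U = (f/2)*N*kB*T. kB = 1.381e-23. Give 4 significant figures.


Step 1: f/2 = 7/2 = 3.5
Step 2: N*kB*T = 4669*1.381e-23*634.1 = 4.089e-17
Step 3: U = 3.5 * 4.089e-17 = 1.431e-16 J

1.431e-16


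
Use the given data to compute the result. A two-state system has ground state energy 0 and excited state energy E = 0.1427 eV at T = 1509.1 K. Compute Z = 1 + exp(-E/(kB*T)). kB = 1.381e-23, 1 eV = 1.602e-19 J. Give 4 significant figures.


Step 1: Compute beta*E = E*eV/(kB*T) = 0.1427*1.602e-19/(1.381e-23*1509.1) = 1.097
Step 2: exp(-beta*E) = exp(-1.097) = 0.3339
Step 3: Z = 1 + 0.3339 = 1.334

1.334


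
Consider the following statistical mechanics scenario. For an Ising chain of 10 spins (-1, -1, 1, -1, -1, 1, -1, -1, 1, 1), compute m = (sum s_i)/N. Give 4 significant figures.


Step 1: Count up spins (+1): 4, down spins (-1): 6
Step 2: Total magnetization M = 4 - 6 = -2
Step 3: m = M/N = -2/10 = -0.2

-0.2


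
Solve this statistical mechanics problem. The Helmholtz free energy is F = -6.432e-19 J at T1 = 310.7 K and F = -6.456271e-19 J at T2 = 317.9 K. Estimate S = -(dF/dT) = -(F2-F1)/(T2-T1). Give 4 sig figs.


Step 1: dF = F2 - F1 = -6.456271e-19 - (-6.432e-19) = -2.4271e-21 J
Step 2: dT = T2 - T1 = 317.9 - 310.7 = 7.2 K
Step 3: S = -dF/dT = -(-2.4271e-21)/7.2 = 3.371e-22 J/K

3.371e-22


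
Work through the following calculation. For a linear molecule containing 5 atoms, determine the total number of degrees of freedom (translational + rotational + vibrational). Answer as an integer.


Step 1: Translational DOF = 3
Step 2: Rotational DOF (linear) = 2
Step 3: Vibrational DOF = 3*5 - 5 = 10
Step 4: Total = 3 + 2 + 10 = 15

15


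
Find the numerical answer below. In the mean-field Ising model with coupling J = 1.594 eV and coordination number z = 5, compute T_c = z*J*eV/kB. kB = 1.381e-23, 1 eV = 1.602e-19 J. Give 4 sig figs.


Step 1: z*J = 5*1.594 = 7.97 eV
Step 2: Convert to Joules: 7.97*1.602e-19 = 1.277e-18 J
Step 3: T_c = 1.277e-18 / 1.381e-23 = 9.245e+04 K

9.245e+04


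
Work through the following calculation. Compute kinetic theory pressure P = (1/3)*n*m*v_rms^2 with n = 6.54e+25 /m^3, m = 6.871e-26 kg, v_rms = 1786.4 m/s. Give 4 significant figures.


Step 1: v_rms^2 = 1786.4^2 = 3.191e+06
Step 2: n*m = 6.54e+25*6.871e-26 = 4.494
Step 3: P = (1/3)*4.494*3.191e+06 = 4.78e+06 Pa

4.78e+06


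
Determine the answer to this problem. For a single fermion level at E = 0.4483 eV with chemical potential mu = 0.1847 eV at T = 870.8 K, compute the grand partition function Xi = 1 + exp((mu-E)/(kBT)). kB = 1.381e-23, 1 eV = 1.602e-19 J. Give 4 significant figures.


Step 1: (mu - E) = 0.1847 - 0.4483 = -0.2636 eV
Step 2: x = (mu-E)*eV/(kB*T) = -0.2636*1.602e-19/(1.381e-23*870.8) = -3.512
Step 3: exp(x) = 0.02985
Step 4: Xi = 1 + 0.02985 = 1.03

1.03


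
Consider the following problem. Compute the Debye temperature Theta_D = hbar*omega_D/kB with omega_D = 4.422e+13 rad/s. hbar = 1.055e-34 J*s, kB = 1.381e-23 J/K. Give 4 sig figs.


Step 1: hbar*omega_D = 1.055e-34 * 4.422e+13 = 4.665e-21 J
Step 2: Theta_D = 4.665e-21 / 1.381e-23
Step 3: Theta_D = 337.8 K

337.8


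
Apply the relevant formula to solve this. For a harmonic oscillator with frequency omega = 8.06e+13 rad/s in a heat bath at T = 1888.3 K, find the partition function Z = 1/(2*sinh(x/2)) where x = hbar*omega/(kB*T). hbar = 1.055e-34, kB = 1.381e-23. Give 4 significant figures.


Step 1: Compute x = hbar*omega/(kB*T) = 1.055e-34*8.06e+13/(1.381e-23*1888.3) = 0.3261
Step 2: x/2 = 0.163
Step 3: sinh(x/2) = 0.1638
Step 4: Z = 1/(2*0.1638) = 3.053

3.053


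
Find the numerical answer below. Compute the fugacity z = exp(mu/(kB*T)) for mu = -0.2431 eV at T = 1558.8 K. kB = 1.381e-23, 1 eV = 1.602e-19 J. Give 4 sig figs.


Step 1: Convert mu to Joules: -0.2431*1.602e-19 = -3.894e-20 J
Step 2: kB*T = 1.381e-23*1558.8 = 2.153e-20 J
Step 3: mu/(kB*T) = -1.809
Step 4: z = exp(-1.809) = 0.1638

0.1638


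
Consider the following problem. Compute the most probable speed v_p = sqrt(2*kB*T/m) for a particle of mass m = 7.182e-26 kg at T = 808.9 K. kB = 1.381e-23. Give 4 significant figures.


Step 1: Numerator = 2*kB*T = 2*1.381e-23*808.9 = 2.234e-20
Step 2: Ratio = 2.234e-20 / 7.182e-26 = 3.111e+05
Step 3: v_p = sqrt(3.111e+05) = 557.7 m/s

557.7


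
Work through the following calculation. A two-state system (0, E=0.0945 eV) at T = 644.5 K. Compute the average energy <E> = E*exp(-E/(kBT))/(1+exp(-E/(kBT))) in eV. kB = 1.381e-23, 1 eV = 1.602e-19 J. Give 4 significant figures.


Step 1: beta*E = 0.0945*1.602e-19/(1.381e-23*644.5) = 1.701
Step 2: exp(-beta*E) = 0.1825
Step 3: <E> = 0.0945*0.1825/(1+0.1825) = 0.01459 eV

0.01459


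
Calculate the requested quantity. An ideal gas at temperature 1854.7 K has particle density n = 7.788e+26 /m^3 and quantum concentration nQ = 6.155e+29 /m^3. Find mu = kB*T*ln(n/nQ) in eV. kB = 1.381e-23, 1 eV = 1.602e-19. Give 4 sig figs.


Step 1: n/nQ = 7.788e+26/6.155e+29 = 0.001265
Step 2: ln(n/nQ) = -6.672
Step 3: mu = kB*T*ln(n/nQ) = 2.561e-20*-6.672 = -1.709e-19 J
Step 4: Convert to eV: -1.709e-19/1.602e-19 = -1.067 eV

-1.067


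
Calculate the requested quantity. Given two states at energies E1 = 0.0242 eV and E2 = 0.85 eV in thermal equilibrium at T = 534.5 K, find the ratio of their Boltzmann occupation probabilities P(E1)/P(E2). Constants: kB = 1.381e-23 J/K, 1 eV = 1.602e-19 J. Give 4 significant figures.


Step 1: Compute energy difference dE = E1 - E2 = 0.0242 - 0.85 = -0.8258 eV
Step 2: Convert to Joules: dE_J = -0.8258 * 1.602e-19 = -1.323e-19 J
Step 3: Compute exponent = -dE_J / (kB * T) = -(-1.323e-19) / (1.381e-23 * 534.5) = 17.92
Step 4: P(E1)/P(E2) = exp(17.92) = 6.076e+07

6.076e+07


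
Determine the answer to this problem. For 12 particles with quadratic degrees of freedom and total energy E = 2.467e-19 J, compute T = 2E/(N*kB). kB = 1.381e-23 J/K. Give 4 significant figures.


Step 1: Numerator = 2*E = 2*2.467e-19 = 4.934e-19 J
Step 2: Denominator = N*kB = 12*1.381e-23 = 1.657e-22
Step 3: T = 4.934e-19 / 1.657e-22 = 2977 K

2977


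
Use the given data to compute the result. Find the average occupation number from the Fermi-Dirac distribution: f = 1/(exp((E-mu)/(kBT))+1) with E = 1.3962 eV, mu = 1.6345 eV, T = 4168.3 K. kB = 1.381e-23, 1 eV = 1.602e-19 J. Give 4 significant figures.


Step 1: (E - mu) = 1.3962 - 1.6345 = -0.2383 eV
Step 2: Convert: (E-mu)*eV = -3.818e-20 J
Step 3: x = (E-mu)*eV/(kB*T) = -0.6632
Step 4: f = 1/(exp(-0.6632)+1) = 0.66

0.66


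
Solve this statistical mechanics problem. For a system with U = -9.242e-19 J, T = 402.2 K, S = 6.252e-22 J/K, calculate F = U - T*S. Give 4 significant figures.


Step 1: T*S = 402.2 * 6.252e-22 = 2.515e-19 J
Step 2: F = U - T*S = -9.242e-19 - 2.515e-19
Step 3: F = -1.176e-18 J

-1.176e-18


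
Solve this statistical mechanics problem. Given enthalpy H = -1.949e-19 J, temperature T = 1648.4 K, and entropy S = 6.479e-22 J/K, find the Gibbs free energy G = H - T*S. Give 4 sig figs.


Step 1: T*S = 1648.4 * 6.479e-22 = 1.068e-18 J
Step 2: G = H - T*S = -1.949e-19 - 1.068e-18
Step 3: G = -1.263e-18 J

-1.263e-18


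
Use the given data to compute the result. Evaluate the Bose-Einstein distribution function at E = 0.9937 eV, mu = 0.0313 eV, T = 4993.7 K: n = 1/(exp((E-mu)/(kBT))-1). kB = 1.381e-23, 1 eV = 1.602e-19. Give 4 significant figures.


Step 1: (E - mu) = 0.9624 eV
Step 2: x = (E-mu)*eV/(kB*T) = 0.9624*1.602e-19/(1.381e-23*4993.7) = 2.236
Step 3: exp(x) = 9.352
Step 4: n = 1/(exp(x)-1) = 0.1197

0.1197


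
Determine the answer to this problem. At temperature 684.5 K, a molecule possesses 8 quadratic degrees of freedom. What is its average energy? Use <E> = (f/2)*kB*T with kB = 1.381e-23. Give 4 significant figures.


Step 1: f/2 = 8/2 = 4
Step 2: kB*T = 1.381e-23 * 684.5 = 9.453e-21
Step 3: <E> = 4 * 9.453e-21 = 3.781e-20 J

3.781e-20


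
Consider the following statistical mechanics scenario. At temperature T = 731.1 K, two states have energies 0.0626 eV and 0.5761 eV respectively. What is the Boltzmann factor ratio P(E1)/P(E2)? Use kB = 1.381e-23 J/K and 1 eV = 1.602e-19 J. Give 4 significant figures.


Step 1: Compute energy difference dE = E1 - E2 = 0.0626 - 0.5761 = -0.5135 eV
Step 2: Convert to Joules: dE_J = -0.5135 * 1.602e-19 = -8.226e-20 J
Step 3: Compute exponent = -dE_J / (kB * T) = -(-8.226e-20) / (1.381e-23 * 731.1) = 8.148
Step 4: P(E1)/P(E2) = exp(8.148) = 3455

3455


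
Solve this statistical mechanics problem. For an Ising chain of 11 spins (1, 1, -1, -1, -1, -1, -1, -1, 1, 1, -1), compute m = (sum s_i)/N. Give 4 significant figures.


Step 1: Count up spins (+1): 4, down spins (-1): 7
Step 2: Total magnetization M = 4 - 7 = -3
Step 3: m = M/N = -3/11 = -0.2727

-0.2727


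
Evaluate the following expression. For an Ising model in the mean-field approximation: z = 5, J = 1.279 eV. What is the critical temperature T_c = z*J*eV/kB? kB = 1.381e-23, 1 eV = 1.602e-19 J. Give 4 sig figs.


Step 1: z*J = 5*1.279 = 6.395 eV
Step 2: Convert to Joules: 6.395*1.602e-19 = 1.024e-18 J
Step 3: T_c = 1.024e-18 / 1.381e-23 = 7.418e+04 K

7.418e+04


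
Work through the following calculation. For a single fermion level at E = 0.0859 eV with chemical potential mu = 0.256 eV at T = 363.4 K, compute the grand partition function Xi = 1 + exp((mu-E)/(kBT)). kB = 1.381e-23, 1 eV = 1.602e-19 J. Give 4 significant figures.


Step 1: (mu - E) = 0.256 - 0.0859 = 0.1701 eV
Step 2: x = (mu-E)*eV/(kB*T) = 0.1701*1.602e-19/(1.381e-23*363.4) = 5.43
Step 3: exp(x) = 228.1
Step 4: Xi = 1 + 228.1 = 229.1

229.1


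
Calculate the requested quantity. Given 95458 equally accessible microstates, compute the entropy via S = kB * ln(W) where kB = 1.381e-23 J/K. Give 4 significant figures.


Step 1: ln(W) = ln(95458) = 11.47
Step 2: S = kB * ln(W) = 1.381e-23 * 11.47
Step 3: S = 1.584e-22 J/K

1.584e-22


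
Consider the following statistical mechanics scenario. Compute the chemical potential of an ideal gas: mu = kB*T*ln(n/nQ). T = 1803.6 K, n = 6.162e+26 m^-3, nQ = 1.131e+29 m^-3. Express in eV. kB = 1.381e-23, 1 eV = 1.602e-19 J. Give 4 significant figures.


Step 1: n/nQ = 6.162e+26/1.131e+29 = 0.005448
Step 2: ln(n/nQ) = -5.212
Step 3: mu = kB*T*ln(n/nQ) = 2.491e-20*-5.212 = -1.298e-19 J
Step 4: Convert to eV: -1.298e-19/1.602e-19 = -0.8104 eV

-0.8104


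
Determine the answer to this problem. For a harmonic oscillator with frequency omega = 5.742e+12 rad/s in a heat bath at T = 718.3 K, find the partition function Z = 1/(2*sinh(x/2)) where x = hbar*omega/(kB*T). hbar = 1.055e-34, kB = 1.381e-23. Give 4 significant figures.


Step 1: Compute x = hbar*omega/(kB*T) = 1.055e-34*5.742e+12/(1.381e-23*718.3) = 0.06107
Step 2: x/2 = 0.03053
Step 3: sinh(x/2) = 0.03054
Step 4: Z = 1/(2*0.03054) = 16.37

16.37


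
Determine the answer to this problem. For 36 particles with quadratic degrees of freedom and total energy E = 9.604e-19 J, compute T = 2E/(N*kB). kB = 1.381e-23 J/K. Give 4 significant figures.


Step 1: Numerator = 2*E = 2*9.604e-19 = 1.921e-18 J
Step 2: Denominator = N*kB = 36*1.381e-23 = 4.972e-22
Step 3: T = 1.921e-18 / 4.972e-22 = 3864 K

3864


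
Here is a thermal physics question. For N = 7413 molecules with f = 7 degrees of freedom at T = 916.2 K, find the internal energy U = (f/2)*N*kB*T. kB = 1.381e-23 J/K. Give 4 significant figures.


Step 1: f/2 = 7/2 = 3.5
Step 2: N*kB*T = 7413*1.381e-23*916.2 = 9.379e-17
Step 3: U = 3.5 * 9.379e-17 = 3.283e-16 J

3.283e-16


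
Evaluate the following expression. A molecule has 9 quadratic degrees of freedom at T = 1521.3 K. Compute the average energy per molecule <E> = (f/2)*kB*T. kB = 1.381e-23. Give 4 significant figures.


Step 1: f/2 = 9/2 = 4.5
Step 2: kB*T = 1.381e-23 * 1521.3 = 2.101e-20
Step 3: <E> = 4.5 * 2.101e-20 = 9.454e-20 J

9.454e-20


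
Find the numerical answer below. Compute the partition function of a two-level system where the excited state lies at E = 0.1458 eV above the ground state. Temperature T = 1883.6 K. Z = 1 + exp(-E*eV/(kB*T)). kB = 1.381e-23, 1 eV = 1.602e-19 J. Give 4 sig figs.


Step 1: Compute beta*E = E*eV/(kB*T) = 0.1458*1.602e-19/(1.381e-23*1883.6) = 0.8979
Step 2: exp(-beta*E) = exp(-0.8979) = 0.4074
Step 3: Z = 1 + 0.4074 = 1.407

1.407


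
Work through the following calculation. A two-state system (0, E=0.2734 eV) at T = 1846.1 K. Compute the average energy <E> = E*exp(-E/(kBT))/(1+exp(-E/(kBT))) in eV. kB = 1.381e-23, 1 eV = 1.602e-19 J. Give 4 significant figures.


Step 1: beta*E = 0.2734*1.602e-19/(1.381e-23*1846.1) = 1.718
Step 2: exp(-beta*E) = 0.1794
Step 3: <E> = 0.2734*0.1794/(1+0.1794) = 0.04159 eV

0.04159


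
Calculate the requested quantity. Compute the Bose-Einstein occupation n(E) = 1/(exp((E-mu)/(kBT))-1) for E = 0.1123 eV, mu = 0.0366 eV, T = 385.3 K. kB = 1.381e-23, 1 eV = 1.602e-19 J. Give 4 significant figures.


Step 1: (E - mu) = 0.0757 eV
Step 2: x = (E-mu)*eV/(kB*T) = 0.0757*1.602e-19/(1.381e-23*385.3) = 2.279
Step 3: exp(x) = 9.768
Step 4: n = 1/(exp(x)-1) = 0.1141

0.1141


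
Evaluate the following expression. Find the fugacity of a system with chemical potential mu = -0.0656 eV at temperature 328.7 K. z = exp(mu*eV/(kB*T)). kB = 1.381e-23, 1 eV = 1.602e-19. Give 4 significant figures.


Step 1: Convert mu to Joules: -0.0656*1.602e-19 = -1.051e-20 J
Step 2: kB*T = 1.381e-23*328.7 = 4.539e-21 J
Step 3: mu/(kB*T) = -2.315
Step 4: z = exp(-2.315) = 0.09875

0.09875


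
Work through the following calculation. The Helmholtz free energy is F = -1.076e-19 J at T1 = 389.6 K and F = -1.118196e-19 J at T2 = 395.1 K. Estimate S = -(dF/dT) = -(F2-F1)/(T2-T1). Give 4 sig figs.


Step 1: dF = F2 - F1 = -1.118196e-19 - (-1.076e-19) = -4.2196e-21 J
Step 2: dT = T2 - T1 = 395.1 - 389.6 = 5.5 K
Step 3: S = -dF/dT = -(-4.2196e-21)/5.5 = 7.672e-22 J/K

7.672e-22


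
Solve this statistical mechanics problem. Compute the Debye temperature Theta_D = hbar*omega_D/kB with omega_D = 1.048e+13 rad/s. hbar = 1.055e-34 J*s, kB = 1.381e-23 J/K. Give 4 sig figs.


Step 1: hbar*omega_D = 1.055e-34 * 1.048e+13 = 1.106e-21 J
Step 2: Theta_D = 1.106e-21 / 1.381e-23
Step 3: Theta_D = 80.06 K

80.06


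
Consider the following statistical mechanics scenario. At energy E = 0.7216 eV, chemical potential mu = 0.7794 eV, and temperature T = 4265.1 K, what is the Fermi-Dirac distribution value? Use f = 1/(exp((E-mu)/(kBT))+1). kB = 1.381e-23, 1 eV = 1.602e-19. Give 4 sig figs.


Step 1: (E - mu) = 0.7216 - 0.7794 = -0.0578 eV
Step 2: Convert: (E-mu)*eV = -9.26e-21 J
Step 3: x = (E-mu)*eV/(kB*T) = -0.1572
Step 4: f = 1/(exp(-0.1572)+1) = 0.5392

0.5392


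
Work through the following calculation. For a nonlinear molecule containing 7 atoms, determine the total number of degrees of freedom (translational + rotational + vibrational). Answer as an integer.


Step 1: Translational DOF = 3
Step 2: Rotational DOF (nonlinear) = 3
Step 3: Vibrational DOF = 3*7 - 6 = 15
Step 4: Total = 3 + 3 + 15 = 21

21


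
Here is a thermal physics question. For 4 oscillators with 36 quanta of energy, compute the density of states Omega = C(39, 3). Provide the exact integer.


Step 1: Use binomial coefficient C(39, 3)
Step 2: Numerator = 39! / 36!
Step 3: Denominator = 3!
Step 4: Omega = 9139

9139


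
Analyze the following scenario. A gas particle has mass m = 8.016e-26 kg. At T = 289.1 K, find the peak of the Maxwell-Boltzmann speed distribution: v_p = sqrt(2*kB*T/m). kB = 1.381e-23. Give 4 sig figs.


Step 1: Numerator = 2*kB*T = 2*1.381e-23*289.1 = 7.985e-21
Step 2: Ratio = 7.985e-21 / 8.016e-26 = 9.961e+04
Step 3: v_p = sqrt(9.961e+04) = 315.6 m/s

315.6


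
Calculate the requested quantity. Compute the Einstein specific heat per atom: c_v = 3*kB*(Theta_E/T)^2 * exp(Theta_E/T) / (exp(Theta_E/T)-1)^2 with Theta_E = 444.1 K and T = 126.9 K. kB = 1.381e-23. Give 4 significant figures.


Step 1: x = Theta_E/T = 444.1/126.9 = 3.5
Step 2: x^2 = 12.25
Step 3: exp(x) = 33.1
Step 4: c_v = 3*1.381e-23*12.25*33.1/(33.1-1)^2 = 1.63e-23

1.63e-23


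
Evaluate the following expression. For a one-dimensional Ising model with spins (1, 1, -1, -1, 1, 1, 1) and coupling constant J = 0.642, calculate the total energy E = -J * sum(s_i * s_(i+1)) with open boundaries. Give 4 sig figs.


Step 1: Nearest-neighbor products: 1, -1, 1, -1, 1, 1
Step 2: Sum of products = 2
Step 3: E = -0.642 * 2 = -1.284

-1.284


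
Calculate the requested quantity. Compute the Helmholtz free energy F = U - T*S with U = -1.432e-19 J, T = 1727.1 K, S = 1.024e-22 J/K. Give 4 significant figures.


Step 1: T*S = 1727.1 * 1.024e-22 = 1.769e-19 J
Step 2: F = U - T*S = -1.432e-19 - 1.769e-19
Step 3: F = -3.201e-19 J

-3.201e-19


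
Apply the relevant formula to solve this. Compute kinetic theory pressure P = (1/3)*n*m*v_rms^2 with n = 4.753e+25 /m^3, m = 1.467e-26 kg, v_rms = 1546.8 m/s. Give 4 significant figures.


Step 1: v_rms^2 = 1546.8^2 = 2.393e+06
Step 2: n*m = 4.753e+25*1.467e-26 = 0.6973
Step 3: P = (1/3)*0.6973*2.393e+06 = 5.561e+05 Pa

5.561e+05


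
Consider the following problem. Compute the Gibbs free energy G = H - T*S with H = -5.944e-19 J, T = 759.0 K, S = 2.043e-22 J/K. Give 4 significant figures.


Step 1: T*S = 759.0 * 2.043e-22 = 1.551e-19 J
Step 2: G = H - T*S = -5.944e-19 - 1.551e-19
Step 3: G = -7.495e-19 J

-7.495e-19


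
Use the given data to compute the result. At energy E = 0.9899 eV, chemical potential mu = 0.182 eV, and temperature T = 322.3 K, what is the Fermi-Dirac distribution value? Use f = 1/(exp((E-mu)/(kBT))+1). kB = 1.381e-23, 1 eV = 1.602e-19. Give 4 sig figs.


Step 1: (E - mu) = 0.9899 - 0.182 = 0.8079 eV
Step 2: Convert: (E-mu)*eV = 1.294e-19 J
Step 3: x = (E-mu)*eV/(kB*T) = 29.08
Step 4: f = 1/(exp(29.08)+1) = 2.353e-13

2.353e-13


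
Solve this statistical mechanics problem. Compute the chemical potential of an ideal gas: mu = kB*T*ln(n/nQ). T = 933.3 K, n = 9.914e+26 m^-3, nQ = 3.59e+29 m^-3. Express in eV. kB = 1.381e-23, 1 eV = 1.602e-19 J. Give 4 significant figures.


Step 1: n/nQ = 9.914e+26/3.59e+29 = 0.002762
Step 2: ln(n/nQ) = -5.892
Step 3: mu = kB*T*ln(n/nQ) = 1.289e-20*-5.892 = -7.594e-20 J
Step 4: Convert to eV: -7.594e-20/1.602e-19 = -0.474 eV

-0.474


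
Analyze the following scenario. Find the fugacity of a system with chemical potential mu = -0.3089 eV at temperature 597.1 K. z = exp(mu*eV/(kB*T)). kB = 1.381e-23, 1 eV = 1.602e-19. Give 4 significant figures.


Step 1: Convert mu to Joules: -0.3089*1.602e-19 = -4.949e-20 J
Step 2: kB*T = 1.381e-23*597.1 = 8.246e-21 J
Step 3: mu/(kB*T) = -6.001
Step 4: z = exp(-6.001) = 0.002476

0.002476


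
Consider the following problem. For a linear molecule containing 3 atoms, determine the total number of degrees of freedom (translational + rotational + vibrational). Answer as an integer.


Step 1: Translational DOF = 3
Step 2: Rotational DOF (linear) = 2
Step 3: Vibrational DOF = 3*3 - 5 = 4
Step 4: Total = 3 + 2 + 4 = 9

9


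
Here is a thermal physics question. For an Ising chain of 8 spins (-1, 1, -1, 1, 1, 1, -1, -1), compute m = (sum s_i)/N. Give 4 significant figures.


Step 1: Count up spins (+1): 4, down spins (-1): 4
Step 2: Total magnetization M = 4 - 4 = 0
Step 3: m = M/N = 0/8 = 0

0


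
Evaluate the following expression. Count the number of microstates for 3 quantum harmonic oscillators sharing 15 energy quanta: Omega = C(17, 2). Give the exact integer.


Step 1: Use binomial coefficient C(17, 2)
Step 2: Numerator = 17! / 15!
Step 3: Denominator = 2!
Step 4: Omega = 136

136


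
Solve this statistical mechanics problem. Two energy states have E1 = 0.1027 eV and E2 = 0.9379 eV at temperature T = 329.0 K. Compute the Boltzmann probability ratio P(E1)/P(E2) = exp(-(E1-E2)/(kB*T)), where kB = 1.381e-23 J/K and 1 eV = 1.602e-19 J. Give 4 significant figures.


Step 1: Compute energy difference dE = E1 - E2 = 0.1027 - 0.9379 = -0.8352 eV
Step 2: Convert to Joules: dE_J = -0.8352 * 1.602e-19 = -1.338e-19 J
Step 3: Compute exponent = -dE_J / (kB * T) = -(-1.338e-19) / (1.381e-23 * 329.0) = 29.45
Step 4: P(E1)/P(E2) = exp(29.45) = 6.156e+12

6.156e+12


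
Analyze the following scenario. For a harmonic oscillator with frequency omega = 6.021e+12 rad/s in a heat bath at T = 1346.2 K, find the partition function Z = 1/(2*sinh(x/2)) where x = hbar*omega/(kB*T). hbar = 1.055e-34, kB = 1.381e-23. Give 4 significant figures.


Step 1: Compute x = hbar*omega/(kB*T) = 1.055e-34*6.021e+12/(1.381e-23*1346.2) = 0.03417
Step 2: x/2 = 0.01708
Step 3: sinh(x/2) = 0.01708
Step 4: Z = 1/(2*0.01708) = 29.27

29.27


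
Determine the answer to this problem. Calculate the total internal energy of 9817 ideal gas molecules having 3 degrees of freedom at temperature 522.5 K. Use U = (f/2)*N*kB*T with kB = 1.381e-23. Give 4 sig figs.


Step 1: f/2 = 3/2 = 1.5
Step 2: N*kB*T = 9817*1.381e-23*522.5 = 7.084e-17
Step 3: U = 1.5 * 7.084e-17 = 1.063e-16 J

1.063e-16


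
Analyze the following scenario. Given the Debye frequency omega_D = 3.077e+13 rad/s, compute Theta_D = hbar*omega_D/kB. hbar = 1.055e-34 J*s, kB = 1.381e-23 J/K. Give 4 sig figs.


Step 1: hbar*omega_D = 1.055e-34 * 3.077e+13 = 3.246e-21 J
Step 2: Theta_D = 3.246e-21 / 1.381e-23
Step 3: Theta_D = 235.1 K

235.1


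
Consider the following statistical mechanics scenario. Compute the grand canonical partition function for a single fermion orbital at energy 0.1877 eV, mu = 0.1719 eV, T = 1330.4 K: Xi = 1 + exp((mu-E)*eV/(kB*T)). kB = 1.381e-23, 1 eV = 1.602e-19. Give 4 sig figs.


Step 1: (mu - E) = 0.1719 - 0.1877 = -0.0158 eV
Step 2: x = (mu-E)*eV/(kB*T) = -0.0158*1.602e-19/(1.381e-23*1330.4) = -0.1378
Step 3: exp(x) = 0.8713
Step 4: Xi = 1 + 0.8713 = 1.871

1.871


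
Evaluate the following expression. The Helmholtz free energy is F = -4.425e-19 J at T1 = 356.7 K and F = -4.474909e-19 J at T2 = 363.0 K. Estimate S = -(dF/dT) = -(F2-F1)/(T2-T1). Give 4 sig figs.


Step 1: dF = F2 - F1 = -4.474909e-19 - (-4.425e-19) = -4.9909e-21 J
Step 2: dT = T2 - T1 = 363.0 - 356.7 = 6.3 K
Step 3: S = -dF/dT = -(-4.9909e-21)/6.3 = 7.922e-22 J/K

7.922e-22


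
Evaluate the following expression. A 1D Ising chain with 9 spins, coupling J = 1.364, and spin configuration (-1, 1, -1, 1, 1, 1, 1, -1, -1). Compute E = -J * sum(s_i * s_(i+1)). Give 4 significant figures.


Step 1: Nearest-neighbor products: -1, -1, -1, 1, 1, 1, -1, 1
Step 2: Sum of products = 0
Step 3: E = -1.364 * 0 = 0

0


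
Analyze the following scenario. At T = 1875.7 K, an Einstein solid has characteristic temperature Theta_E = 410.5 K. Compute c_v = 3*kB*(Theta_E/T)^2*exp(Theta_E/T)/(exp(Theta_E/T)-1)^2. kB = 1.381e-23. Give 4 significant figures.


Step 1: x = Theta_E/T = 410.5/1875.7 = 0.2189
Step 2: x^2 = 0.0479
Step 3: exp(x) = 1.245
Step 4: c_v = 3*1.381e-23*0.0479*1.245/(1.245-1)^2 = 4.127e-23

4.127e-23


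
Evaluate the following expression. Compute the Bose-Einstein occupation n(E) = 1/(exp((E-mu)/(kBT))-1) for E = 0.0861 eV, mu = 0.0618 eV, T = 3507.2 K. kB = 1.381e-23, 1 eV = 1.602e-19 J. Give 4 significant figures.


Step 1: (E - mu) = 0.0243 eV
Step 2: x = (E-mu)*eV/(kB*T) = 0.0243*1.602e-19/(1.381e-23*3507.2) = 0.08037
Step 3: exp(x) = 1.084
Step 4: n = 1/(exp(x)-1) = 11.95

11.95


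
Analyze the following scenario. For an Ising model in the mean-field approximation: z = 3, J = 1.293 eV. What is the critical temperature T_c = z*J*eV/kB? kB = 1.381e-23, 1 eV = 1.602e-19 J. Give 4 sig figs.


Step 1: z*J = 3*1.293 = 3.879 eV
Step 2: Convert to Joules: 3.879*1.602e-19 = 6.214e-19 J
Step 3: T_c = 6.214e-19 / 1.381e-23 = 4.5e+04 K

4.5e+04


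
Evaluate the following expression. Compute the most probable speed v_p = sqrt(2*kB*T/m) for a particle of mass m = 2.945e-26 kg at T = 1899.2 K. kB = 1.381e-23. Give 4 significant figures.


Step 1: Numerator = 2*kB*T = 2*1.381e-23*1899.2 = 5.246e-20
Step 2: Ratio = 5.246e-20 / 2.945e-26 = 1.781e+06
Step 3: v_p = sqrt(1.781e+06) = 1335 m/s

1335


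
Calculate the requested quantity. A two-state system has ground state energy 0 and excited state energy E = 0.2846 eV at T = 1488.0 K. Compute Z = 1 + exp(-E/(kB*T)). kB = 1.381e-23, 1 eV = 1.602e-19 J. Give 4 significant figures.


Step 1: Compute beta*E = E*eV/(kB*T) = 0.2846*1.602e-19/(1.381e-23*1488.0) = 2.219
Step 2: exp(-beta*E) = exp(-2.219) = 0.1087
Step 3: Z = 1 + 0.1087 = 1.109

1.109
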